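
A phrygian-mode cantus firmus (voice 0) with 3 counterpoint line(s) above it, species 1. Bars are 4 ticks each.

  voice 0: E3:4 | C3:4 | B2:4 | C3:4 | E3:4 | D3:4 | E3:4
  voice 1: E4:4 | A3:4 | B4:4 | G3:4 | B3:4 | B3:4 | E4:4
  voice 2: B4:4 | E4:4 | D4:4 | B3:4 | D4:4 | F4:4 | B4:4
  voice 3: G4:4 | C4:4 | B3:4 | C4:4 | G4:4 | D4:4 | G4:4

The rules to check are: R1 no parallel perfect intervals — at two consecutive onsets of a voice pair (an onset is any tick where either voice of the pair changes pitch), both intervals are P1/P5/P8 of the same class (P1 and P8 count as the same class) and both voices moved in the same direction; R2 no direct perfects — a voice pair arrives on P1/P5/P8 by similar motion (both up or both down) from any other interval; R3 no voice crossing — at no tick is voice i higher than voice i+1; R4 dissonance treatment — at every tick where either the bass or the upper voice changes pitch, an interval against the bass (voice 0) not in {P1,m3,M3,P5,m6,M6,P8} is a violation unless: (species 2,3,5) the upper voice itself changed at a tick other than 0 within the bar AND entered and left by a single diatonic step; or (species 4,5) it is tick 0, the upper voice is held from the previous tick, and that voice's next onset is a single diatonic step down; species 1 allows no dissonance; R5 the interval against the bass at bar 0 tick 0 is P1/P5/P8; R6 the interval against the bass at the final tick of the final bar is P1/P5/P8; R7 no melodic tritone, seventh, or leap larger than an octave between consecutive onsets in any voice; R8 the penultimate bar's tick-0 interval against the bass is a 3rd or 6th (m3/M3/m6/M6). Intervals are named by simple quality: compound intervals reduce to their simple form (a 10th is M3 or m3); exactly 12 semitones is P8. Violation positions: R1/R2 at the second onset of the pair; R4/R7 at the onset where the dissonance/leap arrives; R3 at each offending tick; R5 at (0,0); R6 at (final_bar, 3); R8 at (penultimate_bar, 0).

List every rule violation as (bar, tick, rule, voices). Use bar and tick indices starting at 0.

bar 0: v0=E3 v1=E4 v2=B4 v3=G4 downbeat m3
bar 1: v0=C3 v1=A3 v2=E4 v3=C4 downbeat P8
bar 2: v0=B2 v1=B4 v2=D4 v3=B3 downbeat P8
bar 3: v0=C3 v1=G3 v2=B3 v3=C4 downbeat P8
bar 4: v0=E3 v1=B3 v2=D4 v3=G4 downbeat m3
bar 5: v0=D3 v1=B3 v2=F4 v3=D4 downbeat P8
bar 6: v0=E3 v1=E4 v2=B4 v3=G4 downbeat m3
  -> R3 @ bar 0 tick 0 v(2, 3): B4 above G4
  -> R5 @ bar 0 tick 0 v(0, 3): opens on m3
  -> R3 @ bar 0 tick 1 v(2, 3): B4 above G4
  -> R3 @ bar 0 tick 2 v(2, 3): B4 above G4
  -> R3 @ bar 0 tick 3 v(2, 3): B4 above G4
  -> R1 @ bar 1 tick 0 v(1, 2): E4/B4 P5 -> A3/E4 P5 similar
  -> R2 @ bar 1 tick 0 v(0, 3): E3/G4 m3 -> C3/C4 P8 similar
  -> R3 @ bar 1 tick 0 v(2, 3): E4 above C4
  -> R3 @ bar 1 tick 1 v(2, 3): E4 above C4
  -> R3 @ bar 1 tick 2 v(2, 3): E4 above C4
  -> R3 @ bar 1 tick 3 v(2, 3): E4 above C4
  -> R1 @ bar 2 tick 0 v(0, 3): C3/C4 P8 -> B2/B3 P8 similar
  -> R3 @ bar 2 tick 0 v(1, 2): B4 above D4
  -> R3 @ bar 2 tick 0 v(2, 3): D4 above B3
  -> R7 @ bar 2 tick 0 v(1,): A3->B4 leap 14st
  -> R3 @ bar 2 tick 1 v(1, 2): B4 above D4
  -> R3 @ bar 2 tick 1 v(2, 3): D4 above B3
  -> R3 @ bar 2 tick 2 v(1, 2): B4 above D4
  -> R3 @ bar 2 tick 2 v(2, 3): D4 above B3
  -> R3 @ bar 2 tick 3 v(1, 2): B4 above D4
  -> R3 @ bar 2 tick 3 v(2, 3): D4 above B3
  -> R1 @ bar 3 tick 0 v(0, 3): B2/B3 P8 -> C3/C4 P8 similar
  -> R4 @ bar 3 tick 0 v(0, 2): C3/B3 M7 untreated
  -> R7 @ bar 3 tick 0 v(1,): B4->G3 leap 16st
  -> R1 @ bar 4 tick 0 v(0, 1): C3/G3 P5 -> E3/B3 P5 similar
  -> R4 @ bar 4 tick 0 v(0, 2): E3/D4 m7 untreated
  -> R2 @ bar 5 tick 0 v(0, 3): E3/G4 m3 -> D3/D4 P8 similar
  -> R3 @ bar 5 tick 0 v(2, 3): F4 above D4
  -> R8 @ bar 5 tick 0 v(0, 3): penult P8 not 3rd/6th
  -> R3 @ bar 5 tick 1 v(2, 3): F4 above D4
  -> R3 @ bar 5 tick 2 v(2, 3): F4 above D4
  -> R3 @ bar 5 tick 3 v(2, 3): F4 above D4
  -> R2 @ bar 6 tick 0 v(0, 1): D3/B3 M6 -> E3/E4 P8 similar
  -> R2 @ bar 6 tick 0 v(0, 2): D3/F4 m3 -> E3/B4 P5 similar
  -> R2 @ bar 6 tick 0 v(1, 2): B3/F4 TT -> E4/B4 P5 similar
  -> R3 @ bar 6 tick 0 v(2, 3): B4 above G4
  -> R7 @ bar 6 tick 0 v(2,): F4->B4 leap 6st
  -> R3 @ bar 6 tick 1 v(2, 3): B4 above G4
  -> R3 @ bar 6 tick 2 v(2, 3): B4 above G4
  -> R3 @ bar 6 tick 3 v(2, 3): B4 above G4
  -> R6 @ bar 6 tick 3 v(0, 3): closes on m3

(0, 0, R3, (2, 3))
(0, 0, R5, (0, 3))
(0, 1, R3, (2, 3))
(0, 2, R3, (2, 3))
(0, 3, R3, (2, 3))
(1, 0, R1, (1, 2))
(1, 0, R2, (0, 3))
(1, 0, R3, (2, 3))
(1, 1, R3, (2, 3))
(1, 2, R3, (2, 3))
(1, 3, R3, (2, 3))
(2, 0, R1, (0, 3))
(2, 0, R3, (1, 2))
(2, 0, R3, (2, 3))
(2, 0, R7, (1,))
(2, 1, R3, (1, 2))
(2, 1, R3, (2, 3))
(2, 2, R3, (1, 2))
(2, 2, R3, (2, 3))
(2, 3, R3, (1, 2))
(2, 3, R3, (2, 3))
(3, 0, R1, (0, 3))
(3, 0, R4, (0, 2))
(3, 0, R7, (1,))
(4, 0, R1, (0, 1))
(4, 0, R4, (0, 2))
(5, 0, R2, (0, 3))
(5, 0, R3, (2, 3))
(5, 0, R8, (0, 3))
(5, 1, R3, (2, 3))
(5, 2, R3, (2, 3))
(5, 3, R3, (2, 3))
(6, 0, R2, (0, 1))
(6, 0, R2, (0, 2))
(6, 0, R2, (1, 2))
(6, 0, R3, (2, 3))
(6, 0, R7, (2,))
(6, 1, R3, (2, 3))
(6, 2, R3, (2, 3))
(6, 3, R3, (2, 3))
(6, 3, R6, (0, 3))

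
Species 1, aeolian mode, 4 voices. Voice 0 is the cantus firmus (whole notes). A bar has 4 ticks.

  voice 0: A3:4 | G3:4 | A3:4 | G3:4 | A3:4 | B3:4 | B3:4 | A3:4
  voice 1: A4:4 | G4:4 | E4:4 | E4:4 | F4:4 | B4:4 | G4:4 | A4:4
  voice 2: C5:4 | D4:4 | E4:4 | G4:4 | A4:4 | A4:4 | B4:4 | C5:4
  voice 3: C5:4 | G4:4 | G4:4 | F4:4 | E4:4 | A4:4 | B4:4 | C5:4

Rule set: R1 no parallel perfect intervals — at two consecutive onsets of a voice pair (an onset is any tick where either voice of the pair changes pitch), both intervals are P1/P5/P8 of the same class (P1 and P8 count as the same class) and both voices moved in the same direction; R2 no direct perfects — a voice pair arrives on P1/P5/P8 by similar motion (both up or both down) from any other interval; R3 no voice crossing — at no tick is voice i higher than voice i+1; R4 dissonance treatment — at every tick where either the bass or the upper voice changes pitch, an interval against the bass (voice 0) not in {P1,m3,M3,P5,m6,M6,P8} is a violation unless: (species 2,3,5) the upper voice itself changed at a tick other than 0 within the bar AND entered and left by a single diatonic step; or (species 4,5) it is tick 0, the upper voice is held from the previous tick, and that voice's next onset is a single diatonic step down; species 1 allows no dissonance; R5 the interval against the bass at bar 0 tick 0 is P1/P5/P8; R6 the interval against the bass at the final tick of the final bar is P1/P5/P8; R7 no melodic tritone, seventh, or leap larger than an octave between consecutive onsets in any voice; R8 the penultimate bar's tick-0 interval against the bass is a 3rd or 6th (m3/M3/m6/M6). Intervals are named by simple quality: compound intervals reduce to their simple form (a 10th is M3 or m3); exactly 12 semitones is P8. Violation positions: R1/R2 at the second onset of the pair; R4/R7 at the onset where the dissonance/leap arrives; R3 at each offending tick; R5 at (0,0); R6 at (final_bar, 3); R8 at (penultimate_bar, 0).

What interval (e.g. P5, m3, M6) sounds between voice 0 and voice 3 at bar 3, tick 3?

m7

voice 0=G3 voice 3=F4 -> m7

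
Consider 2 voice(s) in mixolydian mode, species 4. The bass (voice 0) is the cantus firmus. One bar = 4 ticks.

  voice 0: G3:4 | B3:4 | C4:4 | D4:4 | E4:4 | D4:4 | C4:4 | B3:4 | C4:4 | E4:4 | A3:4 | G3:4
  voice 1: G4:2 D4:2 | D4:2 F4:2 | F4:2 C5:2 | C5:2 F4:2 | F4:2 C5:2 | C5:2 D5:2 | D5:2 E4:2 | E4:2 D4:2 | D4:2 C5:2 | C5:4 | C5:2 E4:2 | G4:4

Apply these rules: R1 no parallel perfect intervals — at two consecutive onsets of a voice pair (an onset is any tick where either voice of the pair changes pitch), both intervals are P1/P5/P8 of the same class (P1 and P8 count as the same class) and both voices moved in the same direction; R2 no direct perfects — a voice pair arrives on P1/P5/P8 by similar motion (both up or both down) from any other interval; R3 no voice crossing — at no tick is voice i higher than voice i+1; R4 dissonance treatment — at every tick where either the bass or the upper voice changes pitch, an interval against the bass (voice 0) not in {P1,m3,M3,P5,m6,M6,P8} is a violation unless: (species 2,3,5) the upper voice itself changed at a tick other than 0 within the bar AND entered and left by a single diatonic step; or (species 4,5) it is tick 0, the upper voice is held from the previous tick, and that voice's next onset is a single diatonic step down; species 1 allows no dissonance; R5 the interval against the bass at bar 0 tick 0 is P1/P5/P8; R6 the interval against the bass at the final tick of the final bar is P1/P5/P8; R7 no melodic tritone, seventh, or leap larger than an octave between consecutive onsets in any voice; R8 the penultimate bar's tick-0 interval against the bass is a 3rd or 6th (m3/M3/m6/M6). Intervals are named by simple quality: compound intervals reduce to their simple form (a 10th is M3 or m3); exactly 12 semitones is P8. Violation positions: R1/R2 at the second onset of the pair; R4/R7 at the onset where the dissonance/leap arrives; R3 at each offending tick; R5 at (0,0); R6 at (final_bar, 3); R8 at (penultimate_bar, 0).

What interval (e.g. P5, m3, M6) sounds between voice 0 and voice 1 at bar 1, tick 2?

TT

voice 0=B3 voice 1=F4 -> TT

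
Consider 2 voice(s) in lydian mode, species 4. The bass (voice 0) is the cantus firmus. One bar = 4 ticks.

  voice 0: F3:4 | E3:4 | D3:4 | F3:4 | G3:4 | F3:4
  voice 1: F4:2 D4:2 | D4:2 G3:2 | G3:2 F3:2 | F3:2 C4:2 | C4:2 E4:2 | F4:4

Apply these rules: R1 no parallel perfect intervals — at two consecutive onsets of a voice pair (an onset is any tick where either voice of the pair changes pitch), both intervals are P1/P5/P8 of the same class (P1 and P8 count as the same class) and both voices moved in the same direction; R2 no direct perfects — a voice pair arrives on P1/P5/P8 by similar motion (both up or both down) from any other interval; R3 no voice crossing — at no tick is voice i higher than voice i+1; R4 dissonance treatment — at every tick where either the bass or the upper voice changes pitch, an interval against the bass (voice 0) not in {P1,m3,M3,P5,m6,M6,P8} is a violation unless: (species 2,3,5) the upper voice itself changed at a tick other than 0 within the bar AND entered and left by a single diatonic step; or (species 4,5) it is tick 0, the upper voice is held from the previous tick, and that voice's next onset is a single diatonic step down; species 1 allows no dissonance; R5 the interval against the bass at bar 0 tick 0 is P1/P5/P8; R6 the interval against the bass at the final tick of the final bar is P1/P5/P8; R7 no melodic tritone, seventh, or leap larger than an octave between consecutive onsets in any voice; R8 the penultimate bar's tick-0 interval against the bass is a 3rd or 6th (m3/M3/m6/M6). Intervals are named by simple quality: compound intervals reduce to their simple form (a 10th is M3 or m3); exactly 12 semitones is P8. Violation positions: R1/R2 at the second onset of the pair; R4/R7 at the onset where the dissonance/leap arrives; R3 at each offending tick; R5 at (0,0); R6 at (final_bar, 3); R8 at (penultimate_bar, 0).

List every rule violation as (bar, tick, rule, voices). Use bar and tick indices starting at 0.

(1, 0, R4, (0, 1))
(4, 0, R4, (0, 1))
(4, 0, R8, (0, 1))

bar 0: v0=F3 v1=F4 downbeat P8
bar 1: v0=E3 v1=D4 downbeat m7
bar 2: v0=D3 v1=G3 downbeat P4
bar 3: v0=F3 v1=F3 downbeat P1
bar 4: v0=G3 v1=C4 downbeat P4
bar 5: v0=F3 v1=F4 downbeat P8
  -> R4 @ bar 1 tick 0 v(0, 1): E3/D4 m7 untreated
  -> R4 @ bar 4 tick 0 v(0, 1): G3/C4 P4 untreated
  -> R8 @ bar 4 tick 0 v(0, 1): penult P4 not 3rd/6th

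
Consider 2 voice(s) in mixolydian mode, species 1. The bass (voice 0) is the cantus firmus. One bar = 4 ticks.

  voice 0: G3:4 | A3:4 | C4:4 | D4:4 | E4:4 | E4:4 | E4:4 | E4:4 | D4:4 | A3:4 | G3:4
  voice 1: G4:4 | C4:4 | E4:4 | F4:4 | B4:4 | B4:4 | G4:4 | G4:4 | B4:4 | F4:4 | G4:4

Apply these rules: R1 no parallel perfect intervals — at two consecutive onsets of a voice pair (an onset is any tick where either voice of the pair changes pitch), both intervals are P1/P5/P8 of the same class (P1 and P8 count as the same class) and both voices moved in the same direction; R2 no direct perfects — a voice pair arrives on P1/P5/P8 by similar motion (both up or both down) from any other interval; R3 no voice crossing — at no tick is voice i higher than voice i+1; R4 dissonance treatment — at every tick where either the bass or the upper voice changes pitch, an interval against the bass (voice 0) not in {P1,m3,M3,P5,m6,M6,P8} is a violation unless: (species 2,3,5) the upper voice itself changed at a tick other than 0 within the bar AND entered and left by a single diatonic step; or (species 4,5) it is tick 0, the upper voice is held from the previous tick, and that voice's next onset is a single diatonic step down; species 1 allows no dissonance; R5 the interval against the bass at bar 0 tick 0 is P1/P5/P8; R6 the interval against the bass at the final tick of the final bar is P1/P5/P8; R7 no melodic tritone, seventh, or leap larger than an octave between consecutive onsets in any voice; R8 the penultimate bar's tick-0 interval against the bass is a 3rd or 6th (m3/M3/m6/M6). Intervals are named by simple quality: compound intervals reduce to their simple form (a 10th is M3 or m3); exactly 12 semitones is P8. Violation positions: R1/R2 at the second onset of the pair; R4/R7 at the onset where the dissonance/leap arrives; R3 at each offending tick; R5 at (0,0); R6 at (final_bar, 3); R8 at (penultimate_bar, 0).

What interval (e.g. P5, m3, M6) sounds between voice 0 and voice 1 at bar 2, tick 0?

voice 0=C4 voice 1=E4 -> M3

M3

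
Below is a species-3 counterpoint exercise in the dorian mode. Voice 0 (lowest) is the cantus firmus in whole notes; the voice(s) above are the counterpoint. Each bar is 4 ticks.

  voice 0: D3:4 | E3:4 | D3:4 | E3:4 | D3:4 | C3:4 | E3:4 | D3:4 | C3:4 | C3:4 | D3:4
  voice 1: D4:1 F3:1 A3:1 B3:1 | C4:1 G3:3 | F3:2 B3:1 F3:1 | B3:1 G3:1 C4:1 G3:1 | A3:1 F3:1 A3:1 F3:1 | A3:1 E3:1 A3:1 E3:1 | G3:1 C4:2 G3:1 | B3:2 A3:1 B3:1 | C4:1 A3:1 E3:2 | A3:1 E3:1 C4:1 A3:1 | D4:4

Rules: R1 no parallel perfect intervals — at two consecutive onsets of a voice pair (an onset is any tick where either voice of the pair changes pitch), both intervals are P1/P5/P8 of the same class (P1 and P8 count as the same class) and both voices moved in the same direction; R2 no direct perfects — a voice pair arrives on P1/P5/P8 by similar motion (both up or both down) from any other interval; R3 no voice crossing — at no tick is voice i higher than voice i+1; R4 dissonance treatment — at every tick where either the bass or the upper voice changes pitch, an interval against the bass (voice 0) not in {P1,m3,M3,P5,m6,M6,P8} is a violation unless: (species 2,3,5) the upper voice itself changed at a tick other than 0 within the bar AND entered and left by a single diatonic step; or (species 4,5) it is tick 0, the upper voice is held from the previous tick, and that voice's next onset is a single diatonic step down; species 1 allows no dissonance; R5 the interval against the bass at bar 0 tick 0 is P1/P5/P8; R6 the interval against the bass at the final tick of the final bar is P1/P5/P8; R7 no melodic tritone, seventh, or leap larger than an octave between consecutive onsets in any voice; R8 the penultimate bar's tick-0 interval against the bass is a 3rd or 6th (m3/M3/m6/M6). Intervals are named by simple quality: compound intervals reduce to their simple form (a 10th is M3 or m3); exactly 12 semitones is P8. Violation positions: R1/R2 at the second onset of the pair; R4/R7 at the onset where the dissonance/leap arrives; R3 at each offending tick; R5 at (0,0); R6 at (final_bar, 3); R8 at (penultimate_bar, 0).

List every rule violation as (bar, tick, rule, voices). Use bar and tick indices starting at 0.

bar 0: v0=D3 v1=D4 downbeat P8
bar 1: v0=E3 v1=C4 downbeat m6
bar 2: v0=D3 v1=F3 downbeat m3
bar 3: v0=E3 v1=B3 downbeat P5
bar 4: v0=D3 v1=A3 downbeat P5
bar 5: v0=C3 v1=A3 downbeat M6
bar 6: v0=E3 v1=G3 downbeat m3
bar 7: v0=D3 v1=B3 downbeat M6
bar 8: v0=C3 v1=C4 downbeat P8
bar 9: v0=C3 v1=A3 downbeat M6
bar 10: v0=D3 v1=D4 downbeat P8
  -> R7 @ bar 2 tick 2 v(1,): F3->B3 leap 6st
  -> R7 @ bar 2 tick 3 v(1,): B3->F3 leap 6st
  -> R2 @ bar 3 tick 0 v(0, 1): D3/F3 m3 -> E3/B3 P5 similar
  -> R7 @ bar 3 tick 0 v(1,): F3->B3 leap 6st
  -> R2 @ bar 10 tick 0 v(0, 1): C3/A3 M6 -> D3/D4 P8 similar

(2, 2, R7, (1,))
(2, 3, R7, (1,))
(3, 0, R2, (0, 1))
(3, 0, R7, (1,))
(10, 0, R2, (0, 1))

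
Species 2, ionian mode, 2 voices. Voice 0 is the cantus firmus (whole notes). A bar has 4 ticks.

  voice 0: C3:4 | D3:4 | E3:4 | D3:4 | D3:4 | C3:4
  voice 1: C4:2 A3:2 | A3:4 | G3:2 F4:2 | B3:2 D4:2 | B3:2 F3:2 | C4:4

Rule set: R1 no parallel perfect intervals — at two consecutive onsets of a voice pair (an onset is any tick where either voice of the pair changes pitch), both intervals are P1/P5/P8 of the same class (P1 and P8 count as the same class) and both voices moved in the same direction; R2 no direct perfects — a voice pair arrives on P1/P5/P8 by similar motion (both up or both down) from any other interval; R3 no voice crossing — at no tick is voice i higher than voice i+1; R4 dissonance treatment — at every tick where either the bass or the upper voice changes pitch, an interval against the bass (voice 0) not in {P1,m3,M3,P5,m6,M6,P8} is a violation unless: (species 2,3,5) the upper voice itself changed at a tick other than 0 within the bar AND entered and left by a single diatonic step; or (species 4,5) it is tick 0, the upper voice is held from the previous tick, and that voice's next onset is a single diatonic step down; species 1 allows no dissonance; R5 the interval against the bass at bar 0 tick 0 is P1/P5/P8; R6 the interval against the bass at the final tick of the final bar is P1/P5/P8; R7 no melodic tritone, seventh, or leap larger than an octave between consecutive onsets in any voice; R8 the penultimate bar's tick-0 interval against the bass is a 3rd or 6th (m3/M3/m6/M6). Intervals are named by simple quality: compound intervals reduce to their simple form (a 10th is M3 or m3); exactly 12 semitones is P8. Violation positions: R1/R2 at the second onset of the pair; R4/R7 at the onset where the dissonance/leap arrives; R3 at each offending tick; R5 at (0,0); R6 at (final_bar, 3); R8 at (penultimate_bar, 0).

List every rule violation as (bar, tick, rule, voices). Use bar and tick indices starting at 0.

bar 0: v0=C3 v1=C4 downbeat P8
bar 1: v0=D3 v1=A3 downbeat P5
bar 2: v0=E3 v1=G3 downbeat m3
bar 3: v0=D3 v1=B3 downbeat M6
bar 4: v0=D3 v1=B3 downbeat M6
bar 5: v0=C3 v1=C4 downbeat P8
  -> R4 @ bar 2 tick 2 v(0, 1): E3/F4 m2 untreated
  -> R7 @ bar 2 tick 2 v(1,): G3->F4 leap 10st
  -> R7 @ bar 3 tick 0 v(1,): F4->B3 leap 6st
  -> R7 @ bar 4 tick 2 v(1,): B3->F3 leap 6st

(2, 2, R4, (0, 1))
(2, 2, R7, (1,))
(3, 0, R7, (1,))
(4, 2, R7, (1,))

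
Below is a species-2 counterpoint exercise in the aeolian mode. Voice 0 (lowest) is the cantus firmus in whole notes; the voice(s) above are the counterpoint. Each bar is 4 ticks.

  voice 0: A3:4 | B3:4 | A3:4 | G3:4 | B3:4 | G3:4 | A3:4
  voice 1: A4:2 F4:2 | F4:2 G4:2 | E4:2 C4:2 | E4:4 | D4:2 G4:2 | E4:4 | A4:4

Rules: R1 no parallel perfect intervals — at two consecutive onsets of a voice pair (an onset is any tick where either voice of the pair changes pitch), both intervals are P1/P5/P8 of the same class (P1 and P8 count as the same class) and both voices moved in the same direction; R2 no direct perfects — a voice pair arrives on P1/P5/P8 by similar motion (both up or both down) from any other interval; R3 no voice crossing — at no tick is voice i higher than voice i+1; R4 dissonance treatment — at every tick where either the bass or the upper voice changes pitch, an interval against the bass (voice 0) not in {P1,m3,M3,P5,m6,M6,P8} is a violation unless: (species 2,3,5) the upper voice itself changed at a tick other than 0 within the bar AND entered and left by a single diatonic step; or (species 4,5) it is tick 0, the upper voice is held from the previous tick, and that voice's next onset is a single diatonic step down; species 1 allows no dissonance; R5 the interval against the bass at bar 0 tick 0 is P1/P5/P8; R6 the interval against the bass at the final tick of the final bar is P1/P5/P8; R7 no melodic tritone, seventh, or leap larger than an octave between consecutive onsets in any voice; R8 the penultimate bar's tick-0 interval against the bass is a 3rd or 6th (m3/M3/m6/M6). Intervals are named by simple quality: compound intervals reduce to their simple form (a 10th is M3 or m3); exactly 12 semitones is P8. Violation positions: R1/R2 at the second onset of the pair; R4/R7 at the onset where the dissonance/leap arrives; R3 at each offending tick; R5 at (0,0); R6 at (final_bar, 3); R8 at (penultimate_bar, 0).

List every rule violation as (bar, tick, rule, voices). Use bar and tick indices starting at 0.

(1, 0, R4, (0, 1))
(2, 0, R2, (0, 1))
(6, 0, R2, (0, 1))

bar 0: v0=A3 v1=A4 downbeat P8
bar 1: v0=B3 v1=F4 downbeat TT
bar 2: v0=A3 v1=E4 downbeat P5
bar 3: v0=G3 v1=E4 downbeat M6
bar 4: v0=B3 v1=D4 downbeat m3
bar 5: v0=G3 v1=E4 downbeat M6
bar 6: v0=A3 v1=A4 downbeat P8
  -> R4 @ bar 1 tick 0 v(0, 1): B3/F4 TT untreated
  -> R2 @ bar 2 tick 0 v(0, 1): B3/G4 m6 -> A3/E4 P5 similar
  -> R2 @ bar 6 tick 0 v(0, 1): G3/E4 M6 -> A3/A4 P8 similar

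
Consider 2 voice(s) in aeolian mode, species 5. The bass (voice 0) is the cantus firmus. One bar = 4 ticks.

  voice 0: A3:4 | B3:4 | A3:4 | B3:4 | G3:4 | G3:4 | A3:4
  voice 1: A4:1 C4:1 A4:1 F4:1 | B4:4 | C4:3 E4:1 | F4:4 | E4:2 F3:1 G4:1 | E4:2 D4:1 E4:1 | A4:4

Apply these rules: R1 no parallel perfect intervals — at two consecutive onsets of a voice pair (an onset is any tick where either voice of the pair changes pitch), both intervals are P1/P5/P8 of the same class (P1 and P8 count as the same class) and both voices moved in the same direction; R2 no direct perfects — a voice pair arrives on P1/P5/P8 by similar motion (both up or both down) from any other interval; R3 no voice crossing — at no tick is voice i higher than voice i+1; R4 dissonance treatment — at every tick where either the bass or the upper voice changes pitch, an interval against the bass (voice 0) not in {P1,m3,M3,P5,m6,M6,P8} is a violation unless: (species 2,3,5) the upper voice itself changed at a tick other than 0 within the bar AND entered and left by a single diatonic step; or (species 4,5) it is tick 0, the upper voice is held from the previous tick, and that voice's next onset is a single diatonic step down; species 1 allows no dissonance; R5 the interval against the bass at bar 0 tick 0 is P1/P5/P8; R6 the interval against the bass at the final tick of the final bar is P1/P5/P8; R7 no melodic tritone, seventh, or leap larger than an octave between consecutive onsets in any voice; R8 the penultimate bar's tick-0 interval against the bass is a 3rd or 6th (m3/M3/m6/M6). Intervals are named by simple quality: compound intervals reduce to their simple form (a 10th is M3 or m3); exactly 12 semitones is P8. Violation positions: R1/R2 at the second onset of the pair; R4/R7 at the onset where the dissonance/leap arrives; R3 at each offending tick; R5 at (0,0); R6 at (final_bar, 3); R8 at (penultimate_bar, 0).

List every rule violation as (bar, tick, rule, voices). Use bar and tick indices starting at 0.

(1, 0, R2, (0, 1))
(1, 0, R7, (1,))
(2, 0, R7, (1,))
(3, 0, R4, (0, 1))
(4, 2, R3, (0, 1))
(4, 2, R4, (0, 1))
(4, 2, R7, (1,))
(4, 3, R7, (1,))
(6, 0, R2, (0, 1))

bar 0: v0=A3 v1=A4 downbeat P8
bar 1: v0=B3 v1=B4 downbeat P8
bar 2: v0=A3 v1=C4 downbeat m3
bar 3: v0=B3 v1=F4 downbeat TT
bar 4: v0=G3 v1=E4 downbeat M6
bar 5: v0=G3 v1=E4 downbeat M6
bar 6: v0=A3 v1=A4 downbeat P8
  -> R2 @ bar 1 tick 0 v(0, 1): A3/F4 m6 -> B3/B4 P8 similar
  -> R7 @ bar 1 tick 0 v(1,): F4->B4 leap 6st
  -> R7 @ bar 2 tick 0 v(1,): B4->C4 leap 11st
  -> R4 @ bar 3 tick 0 v(0, 1): B3/F4 TT untreated
  -> R3 @ bar 4 tick 2 v(0, 1): G3 above F3
  -> R4 @ bar 4 tick 2 v(0, 1): G3/F3 M2 untreated
  -> R7 @ bar 4 tick 2 v(1,): E4->F3 leap 11st
  -> R7 @ bar 4 tick 3 v(1,): F3->G4 leap 14st
  -> R2 @ bar 6 tick 0 v(0, 1): G3/E4 M6 -> A3/A4 P8 similar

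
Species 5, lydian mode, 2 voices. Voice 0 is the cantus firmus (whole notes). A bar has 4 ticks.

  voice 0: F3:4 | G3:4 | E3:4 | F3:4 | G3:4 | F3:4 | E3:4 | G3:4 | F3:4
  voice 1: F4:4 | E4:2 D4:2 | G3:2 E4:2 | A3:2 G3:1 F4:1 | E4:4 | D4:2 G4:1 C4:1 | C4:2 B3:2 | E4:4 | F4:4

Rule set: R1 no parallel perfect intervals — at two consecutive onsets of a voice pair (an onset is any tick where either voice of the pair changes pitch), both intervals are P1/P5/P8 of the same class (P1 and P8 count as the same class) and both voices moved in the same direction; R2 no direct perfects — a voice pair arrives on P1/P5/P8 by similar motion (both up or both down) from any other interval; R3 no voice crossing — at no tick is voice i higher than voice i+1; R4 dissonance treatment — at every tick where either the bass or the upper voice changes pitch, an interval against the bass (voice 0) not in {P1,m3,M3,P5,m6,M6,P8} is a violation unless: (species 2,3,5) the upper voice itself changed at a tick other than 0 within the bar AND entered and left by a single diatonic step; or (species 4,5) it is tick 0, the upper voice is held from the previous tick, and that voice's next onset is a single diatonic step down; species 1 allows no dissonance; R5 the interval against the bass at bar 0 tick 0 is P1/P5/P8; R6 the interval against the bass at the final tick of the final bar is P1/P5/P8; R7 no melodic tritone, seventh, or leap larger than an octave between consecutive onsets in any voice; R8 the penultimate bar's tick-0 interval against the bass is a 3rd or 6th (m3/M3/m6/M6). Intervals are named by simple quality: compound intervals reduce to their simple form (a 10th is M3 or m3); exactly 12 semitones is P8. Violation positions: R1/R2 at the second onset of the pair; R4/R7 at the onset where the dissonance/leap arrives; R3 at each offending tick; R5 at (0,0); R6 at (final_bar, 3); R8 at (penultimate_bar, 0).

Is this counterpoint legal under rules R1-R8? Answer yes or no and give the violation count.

No (3 violations)

bar 0: v0=F3 v1=F4 (P8)
bar 1: v0=G3 v1=E4 (M6)
bar 2: v0=E3 v1=G3 (m3)
bar 3: v0=F3 v1=A3 (M3)
bar 4: v0=G3 v1=E4 (M6)
bar 5: v0=F3 v1=D4 (M6)
bar 6: v0=E3 v1=C4 (m6)
bar 7: v0=G3 v1=E4 (M6)
bar 8: v0=F3 v1=F4 (P8)
  R4 @ bar3.2: F3/G3 M2 untreated
  R7 @ bar3.3: G3->F4 leap 10st
  R4 @ bar5.2: F3/G4 M2 untreated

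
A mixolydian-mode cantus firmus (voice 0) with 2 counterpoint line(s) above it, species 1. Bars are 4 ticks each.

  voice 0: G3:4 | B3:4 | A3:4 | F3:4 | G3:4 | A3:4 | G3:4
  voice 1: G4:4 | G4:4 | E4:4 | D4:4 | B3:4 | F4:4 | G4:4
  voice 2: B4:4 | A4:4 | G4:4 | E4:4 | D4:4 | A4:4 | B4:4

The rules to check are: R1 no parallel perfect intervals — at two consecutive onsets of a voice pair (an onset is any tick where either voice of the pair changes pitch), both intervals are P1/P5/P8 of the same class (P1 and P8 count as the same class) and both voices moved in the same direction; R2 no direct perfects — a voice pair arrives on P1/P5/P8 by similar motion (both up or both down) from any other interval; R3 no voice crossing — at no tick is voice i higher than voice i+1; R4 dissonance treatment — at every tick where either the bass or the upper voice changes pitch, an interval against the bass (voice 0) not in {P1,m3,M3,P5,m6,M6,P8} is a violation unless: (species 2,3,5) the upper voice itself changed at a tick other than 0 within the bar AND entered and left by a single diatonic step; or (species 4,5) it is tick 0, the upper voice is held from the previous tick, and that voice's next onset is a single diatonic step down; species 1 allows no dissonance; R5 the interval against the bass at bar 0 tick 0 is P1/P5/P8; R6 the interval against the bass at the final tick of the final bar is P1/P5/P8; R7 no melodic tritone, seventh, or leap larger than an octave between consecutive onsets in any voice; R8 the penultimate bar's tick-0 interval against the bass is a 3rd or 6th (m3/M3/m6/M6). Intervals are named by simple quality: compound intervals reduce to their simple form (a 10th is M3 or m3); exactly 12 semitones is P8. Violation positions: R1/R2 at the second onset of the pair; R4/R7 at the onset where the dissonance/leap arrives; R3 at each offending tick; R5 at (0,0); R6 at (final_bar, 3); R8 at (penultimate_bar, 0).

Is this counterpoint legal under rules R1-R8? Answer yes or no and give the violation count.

bar 0: v0=G3 v1=G4 v2=B4 (M3)
bar 1: v0=B3 v1=G4 v2=A4 (m7)
bar 2: v0=A3 v1=E4 v2=G4 (m7)
bar 3: v0=F3 v1=D4 v2=E4 (M7)
bar 4: v0=G3 v1=B3 v2=D4 (P5)
bar 5: v0=A3 v1=F4 v2=A4 (P8)
bar 6: v0=G3 v1=G4 v2=B4 (M3)
  R5 @ bar0.0: opens on M3
  R4 @ bar1.0: B3/A4 m7 untreated
  R2 @ bar2.0: B3/G4 m6 -> A3/E4 P5 similar
  R4 @ bar2.0: A3/G4 m7 untreated
  R4 @ bar3.0: F3/E4 M7 untreated
  R2 @ bar5.0: G3/D4 P5 -> A3/A4 P8 similar
  R7 @ bar5.0: B3->F4 leap 6st
  R8 @ bar5.0: penult P8 not 3rd/6th
  R6 @ bar6.3: closes on M3

No (9 violations)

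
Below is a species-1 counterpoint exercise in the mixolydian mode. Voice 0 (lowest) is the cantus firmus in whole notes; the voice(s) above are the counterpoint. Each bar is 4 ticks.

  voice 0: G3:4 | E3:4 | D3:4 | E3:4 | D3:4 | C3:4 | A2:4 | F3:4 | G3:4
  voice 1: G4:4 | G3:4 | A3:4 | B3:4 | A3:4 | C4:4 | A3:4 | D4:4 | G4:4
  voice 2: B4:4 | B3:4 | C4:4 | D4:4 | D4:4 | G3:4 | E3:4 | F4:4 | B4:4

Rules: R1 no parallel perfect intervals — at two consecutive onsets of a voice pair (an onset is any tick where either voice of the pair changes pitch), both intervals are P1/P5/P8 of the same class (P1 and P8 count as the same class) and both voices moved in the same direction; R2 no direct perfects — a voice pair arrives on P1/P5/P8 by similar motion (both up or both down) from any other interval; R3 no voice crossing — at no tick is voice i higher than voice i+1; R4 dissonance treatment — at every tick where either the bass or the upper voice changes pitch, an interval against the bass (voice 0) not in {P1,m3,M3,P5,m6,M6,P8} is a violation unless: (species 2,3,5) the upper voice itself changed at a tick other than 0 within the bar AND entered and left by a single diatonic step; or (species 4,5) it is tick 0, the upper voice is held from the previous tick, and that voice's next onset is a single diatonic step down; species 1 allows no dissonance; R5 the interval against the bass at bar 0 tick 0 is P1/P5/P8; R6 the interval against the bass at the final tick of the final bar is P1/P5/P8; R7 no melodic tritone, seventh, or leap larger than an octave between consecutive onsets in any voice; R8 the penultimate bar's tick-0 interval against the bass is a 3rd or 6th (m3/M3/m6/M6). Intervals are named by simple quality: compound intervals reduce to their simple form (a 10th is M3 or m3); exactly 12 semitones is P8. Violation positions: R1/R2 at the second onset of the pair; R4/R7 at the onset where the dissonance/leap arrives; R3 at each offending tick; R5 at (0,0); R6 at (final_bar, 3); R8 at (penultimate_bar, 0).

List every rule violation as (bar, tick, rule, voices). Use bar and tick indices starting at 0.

bar 0: v0=G3 v1=G4 v2=B4 downbeat M3
bar 1: v0=E3 v1=G3 v2=B3 downbeat P5
bar 2: v0=D3 v1=A3 v2=C4 downbeat m7
bar 3: v0=E3 v1=B3 v2=D4 downbeat m7
bar 4: v0=D3 v1=A3 v2=D4 downbeat P8
bar 5: v0=C3 v1=C4 v2=G3 downbeat P5
bar 6: v0=A2 v1=A3 v2=E3 downbeat P5
bar 7: v0=F3 v1=D4 v2=F4 downbeat P8
bar 8: v0=G3 v1=G4 v2=B4 downbeat M3
  -> R5 @ bar 0 tick 0 v(0, 2): opens on M3
  -> R2 @ bar 1 tick 0 v(0, 2): G3/B4 M3 -> E3/B3 P5 similar
  -> R4 @ bar 2 tick 0 v(0, 2): D3/C4 m7 untreated
  -> R1 @ bar 3 tick 0 v(0, 1): D3/A3 P5 -> E3/B3 P5 similar
  -> R4 @ bar 3 tick 0 v(0, 2): E3/D4 m7 untreated
  -> R1 @ bar 4 tick 0 v(0, 1): E3/B3 P5 -> D3/A3 P5 similar
  -> R2 @ bar 5 tick 0 v(0, 2): D3/D4 P8 -> C3/G3 P5 similar
  -> R3 @ bar 5 tick 0 v(1, 2): C4 above G3
  -> R3 @ bar 5 tick 1 v(1, 2): C4 above G3
  -> R3 @ bar 5 tick 2 v(1, 2): C4 above G3
  -> R3 @ bar 5 tick 3 v(1, 2): C4 above G3
  -> R1 @ bar 6 tick 0 v(0, 1): C3/C4 P8 -> A2/A3 P8 similar
  -> R1 @ bar 6 tick 0 v(0, 2): C3/G3 P5 -> A2/E3 P5 similar
  -> R3 @ bar 6 tick 0 v(1, 2): A3 above E3
  -> R3 @ bar 6 tick 1 v(1, 2): A3 above E3
  -> R3 @ bar 6 tick 2 v(1, 2): A3 above E3
  -> R3 @ bar 6 tick 3 v(1, 2): A3 above E3
  -> R2 @ bar 7 tick 0 v(0, 2): A2/E3 P5 -> F3/F4 P8 similar
  -> R7 @ bar 7 tick 0 v(2,): E3->F4 leap 13st
  -> R8 @ bar 7 tick 0 v(0, 2): penult P8 not 3rd/6th
  -> R2 @ bar 8 tick 0 v(0, 1): F3/D4 M6 -> G3/G4 P8 similar
  -> R7 @ bar 8 tick 0 v(2,): F4->B4 leap 6st
  -> R6 @ bar 8 tick 3 v(0, 2): closes on M3

(0, 0, R5, (0, 2))
(1, 0, R2, (0, 2))
(2, 0, R4, (0, 2))
(3, 0, R1, (0, 1))
(3, 0, R4, (0, 2))
(4, 0, R1, (0, 1))
(5, 0, R2, (0, 2))
(5, 0, R3, (1, 2))
(5, 1, R3, (1, 2))
(5, 2, R3, (1, 2))
(5, 3, R3, (1, 2))
(6, 0, R1, (0, 1))
(6, 0, R1, (0, 2))
(6, 0, R3, (1, 2))
(6, 1, R3, (1, 2))
(6, 2, R3, (1, 2))
(6, 3, R3, (1, 2))
(7, 0, R2, (0, 2))
(7, 0, R7, (2,))
(7, 0, R8, (0, 2))
(8, 0, R2, (0, 1))
(8, 0, R7, (2,))
(8, 3, R6, (0, 2))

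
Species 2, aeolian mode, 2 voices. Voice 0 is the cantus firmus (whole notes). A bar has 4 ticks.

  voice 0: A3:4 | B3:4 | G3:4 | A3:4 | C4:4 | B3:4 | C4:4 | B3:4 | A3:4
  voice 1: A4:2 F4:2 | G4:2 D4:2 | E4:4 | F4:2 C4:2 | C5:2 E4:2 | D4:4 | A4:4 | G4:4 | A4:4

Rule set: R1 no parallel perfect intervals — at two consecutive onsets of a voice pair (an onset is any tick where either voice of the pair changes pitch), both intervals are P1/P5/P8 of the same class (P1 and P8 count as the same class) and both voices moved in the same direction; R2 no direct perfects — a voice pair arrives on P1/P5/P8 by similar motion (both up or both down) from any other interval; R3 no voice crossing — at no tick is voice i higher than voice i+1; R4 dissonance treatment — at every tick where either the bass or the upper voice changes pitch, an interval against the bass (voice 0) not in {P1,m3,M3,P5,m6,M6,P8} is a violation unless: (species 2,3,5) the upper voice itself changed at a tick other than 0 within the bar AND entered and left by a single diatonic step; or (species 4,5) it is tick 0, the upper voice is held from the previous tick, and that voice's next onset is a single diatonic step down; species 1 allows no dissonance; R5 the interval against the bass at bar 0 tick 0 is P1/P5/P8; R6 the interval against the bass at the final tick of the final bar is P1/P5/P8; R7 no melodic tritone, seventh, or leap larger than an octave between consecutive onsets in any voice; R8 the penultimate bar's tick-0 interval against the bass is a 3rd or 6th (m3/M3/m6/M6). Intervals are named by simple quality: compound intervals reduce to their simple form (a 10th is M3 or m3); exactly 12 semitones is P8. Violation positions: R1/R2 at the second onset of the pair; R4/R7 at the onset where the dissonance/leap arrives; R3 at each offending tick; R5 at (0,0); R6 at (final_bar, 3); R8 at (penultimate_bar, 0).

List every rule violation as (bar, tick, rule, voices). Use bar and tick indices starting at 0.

bar 0: v0=A3 v1=A4 downbeat P8
bar 1: v0=B3 v1=G4 downbeat m6
bar 2: v0=G3 v1=E4 downbeat M6
bar 3: v0=A3 v1=F4 downbeat m6
bar 4: v0=C4 v1=C5 downbeat P8
bar 5: v0=B3 v1=D4 downbeat m3
bar 6: v0=C4 v1=A4 downbeat M6
bar 7: v0=B3 v1=G4 downbeat m6
bar 8: v0=A3 v1=A4 downbeat P8
  -> R2 @ bar 4 tick 0 v(0, 1): A3/C4 m3 -> C4/C5 P8 similar

(4, 0, R2, (0, 1))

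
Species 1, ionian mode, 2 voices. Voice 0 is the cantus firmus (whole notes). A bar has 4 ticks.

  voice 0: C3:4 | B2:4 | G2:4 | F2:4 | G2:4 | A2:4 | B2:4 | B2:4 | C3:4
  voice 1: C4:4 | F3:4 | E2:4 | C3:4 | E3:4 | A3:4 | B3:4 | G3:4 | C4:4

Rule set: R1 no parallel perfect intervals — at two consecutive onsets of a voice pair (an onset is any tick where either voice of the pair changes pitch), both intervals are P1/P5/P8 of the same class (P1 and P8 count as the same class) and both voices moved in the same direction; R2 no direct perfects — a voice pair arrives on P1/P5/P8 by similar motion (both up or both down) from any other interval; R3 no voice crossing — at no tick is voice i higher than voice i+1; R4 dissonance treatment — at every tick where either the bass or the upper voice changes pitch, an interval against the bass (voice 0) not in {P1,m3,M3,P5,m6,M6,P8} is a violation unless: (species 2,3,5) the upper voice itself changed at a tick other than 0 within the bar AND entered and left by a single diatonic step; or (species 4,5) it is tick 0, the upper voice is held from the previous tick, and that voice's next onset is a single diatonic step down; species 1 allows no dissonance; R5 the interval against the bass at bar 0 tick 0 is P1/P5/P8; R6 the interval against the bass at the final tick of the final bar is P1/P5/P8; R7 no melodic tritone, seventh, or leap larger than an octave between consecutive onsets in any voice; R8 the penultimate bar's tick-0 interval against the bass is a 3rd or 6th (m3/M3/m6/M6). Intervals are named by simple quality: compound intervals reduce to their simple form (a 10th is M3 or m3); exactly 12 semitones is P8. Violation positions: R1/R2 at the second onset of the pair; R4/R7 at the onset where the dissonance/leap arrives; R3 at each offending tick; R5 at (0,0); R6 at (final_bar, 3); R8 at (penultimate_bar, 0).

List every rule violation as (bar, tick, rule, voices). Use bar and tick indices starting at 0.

(1, 0, R4, (0, 1))
(2, 0, R3, (0, 1))
(2, 0, R7, (1,))
(2, 1, R3, (0, 1))
(2, 2, R3, (0, 1))
(2, 3, R3, (0, 1))
(5, 0, R2, (0, 1))
(6, 0, R1, (0, 1))
(8, 0, R2, (0, 1))

bar 0: v0=C3 v1=C4 downbeat P8
bar 1: v0=B2 v1=F3 downbeat TT
bar 2: v0=G2 v1=E2 downbeat m3
bar 3: v0=F2 v1=C3 downbeat P5
bar 4: v0=G2 v1=E3 downbeat M6
bar 5: v0=A2 v1=A3 downbeat P8
bar 6: v0=B2 v1=B3 downbeat P8
bar 7: v0=B2 v1=G3 downbeat m6
bar 8: v0=C3 v1=C4 downbeat P8
  -> R4 @ bar 1 tick 0 v(0, 1): B2/F3 TT untreated
  -> R3 @ bar 2 tick 0 v(0, 1): G2 above E2
  -> R7 @ bar 2 tick 0 v(1,): F3->E2 leap 13st
  -> R3 @ bar 2 tick 1 v(0, 1): G2 above E2
  -> R3 @ bar 2 tick 2 v(0, 1): G2 above E2
  -> R3 @ bar 2 tick 3 v(0, 1): G2 above E2
  -> R2 @ bar 5 tick 0 v(0, 1): G2/E3 M6 -> A2/A3 P8 similar
  -> R1 @ bar 6 tick 0 v(0, 1): A2/A3 P8 -> B2/B3 P8 similar
  -> R2 @ bar 8 tick 0 v(0, 1): B2/G3 m6 -> C3/C4 P8 similar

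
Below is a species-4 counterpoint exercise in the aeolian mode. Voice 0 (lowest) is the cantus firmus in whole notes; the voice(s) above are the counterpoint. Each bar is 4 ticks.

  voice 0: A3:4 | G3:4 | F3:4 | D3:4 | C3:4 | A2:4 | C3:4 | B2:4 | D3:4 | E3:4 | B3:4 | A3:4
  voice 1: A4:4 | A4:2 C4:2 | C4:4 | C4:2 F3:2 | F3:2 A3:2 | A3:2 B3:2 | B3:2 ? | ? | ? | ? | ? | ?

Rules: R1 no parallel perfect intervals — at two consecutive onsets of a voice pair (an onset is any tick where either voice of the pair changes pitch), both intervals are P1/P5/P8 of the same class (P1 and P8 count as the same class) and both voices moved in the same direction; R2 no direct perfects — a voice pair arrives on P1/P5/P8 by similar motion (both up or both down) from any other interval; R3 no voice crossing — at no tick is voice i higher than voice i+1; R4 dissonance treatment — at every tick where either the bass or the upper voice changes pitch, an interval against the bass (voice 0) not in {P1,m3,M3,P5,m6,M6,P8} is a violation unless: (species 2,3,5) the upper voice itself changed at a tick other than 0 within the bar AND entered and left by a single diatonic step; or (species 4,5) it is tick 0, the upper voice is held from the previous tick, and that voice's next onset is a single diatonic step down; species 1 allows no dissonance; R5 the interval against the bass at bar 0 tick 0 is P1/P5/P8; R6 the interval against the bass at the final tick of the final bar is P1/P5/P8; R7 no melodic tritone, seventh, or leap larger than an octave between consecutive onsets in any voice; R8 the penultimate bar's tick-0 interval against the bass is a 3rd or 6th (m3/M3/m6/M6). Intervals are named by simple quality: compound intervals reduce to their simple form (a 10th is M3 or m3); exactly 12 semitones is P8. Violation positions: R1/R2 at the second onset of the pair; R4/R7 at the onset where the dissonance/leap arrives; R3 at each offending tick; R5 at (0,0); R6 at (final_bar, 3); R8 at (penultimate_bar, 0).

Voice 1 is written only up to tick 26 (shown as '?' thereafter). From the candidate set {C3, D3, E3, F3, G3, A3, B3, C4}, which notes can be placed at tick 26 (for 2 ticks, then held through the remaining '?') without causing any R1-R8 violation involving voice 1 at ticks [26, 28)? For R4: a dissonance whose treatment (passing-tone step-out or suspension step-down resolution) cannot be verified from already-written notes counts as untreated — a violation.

{A3, B3, C4, E3, G3}

C3: violates R7
D3: violates R4
E3: legal
F3: violates R4,R7
G3: legal
A3: legal
B3: legal
C4: legal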